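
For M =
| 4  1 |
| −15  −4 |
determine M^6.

[[1, 0], [0, 1]]

M² = I (check: tr M = 0 and det M = −1), so M^6 = I since 6 is even.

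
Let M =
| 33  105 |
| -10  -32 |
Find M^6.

[[4719, 13965], [-1330, -3926]]

tr M = 1 and det M = -6, so the characteristic polynomial is λ² − (1)λ + (-6) with roots 3 and -2.
Eigenvectors give P = [[7, -3], [-2, 1]] with P⁻¹ = [[1, 3], [2, 7]], and M = P·diag(3, -2)·P⁻¹.
Then M^6 = P·diag(729, 64)·P⁻¹ = [[5103, -192], [-1458, 64]] · [[1, 3], [2, 7]] = [[4719, 13965], [-1330, -3926]].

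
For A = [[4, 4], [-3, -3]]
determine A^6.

A² = A (a projection; rank 1, trace 1), so A^6 = A.

[[4, 4], [-3, -3]]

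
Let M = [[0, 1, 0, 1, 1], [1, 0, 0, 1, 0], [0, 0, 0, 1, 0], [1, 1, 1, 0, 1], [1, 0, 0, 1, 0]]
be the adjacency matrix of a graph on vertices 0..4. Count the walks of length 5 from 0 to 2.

The number of length-5 walks from vertex 0 to vertex 2 is entry (0,2) of M^5, where M is the adjacency matrix.
M^2 = [[3, 1, 1, 2, 1], [1, 2, 1, 1, 2], [1, 1, 1, 0, 1], [2, 1, 0, 4, 1], [1, 2, 1, 1, 2]]
M^3 = [[4, 5, 2, 6, 5], [5, 2, 1, 6, 2], [2, 1, 0, 4, 1], [6, 6, 4, 4, 6], [5, 2, 1, 6, 2]]
M^4 = [[16, 10, 6, 16, 10], [10, 11, 6, 10, 11], [6, 6, 4, 4, 6], [16, 10, 4, 22, 10], [10, 11, 6, 10, 11]]
M^5 = [[36, 32, 16, 42, 32], [32, 20, 10, 38, 20], [16, 10, 4, 22, 10], [42, 38, 22, 40, 38], [32, 20, 10, 38, 20]]

16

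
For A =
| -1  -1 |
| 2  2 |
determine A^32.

[[-1, -1], [2, 2]]

A² = A (a projection; rank 1, trace 1), so A^32 = A.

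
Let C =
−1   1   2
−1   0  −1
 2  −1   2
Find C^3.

[[1, 3, 13], [−7, 3, −10], [15, −6, 24]]

C^2 = [[4, −3, 1], [−1, 0, −4], [3, 0, 9]]
C^3 = [[1, 3, 13], [−7, 3, −10], [15, −6, 24]]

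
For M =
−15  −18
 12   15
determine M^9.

tr M = 0 and det M = −9, so the characteristic polynomial is λ² − (0)λ + (−9) with roots −3 and 3.
Eigenvectors give P = [[3, −1], [−2, 1]] with P⁻¹ = [[1, 1], [2, 3]], and M = P·diag(−3, 3)·P⁻¹.
Then M^9 = P·diag(−19683, 19683)·P⁻¹ = [[−59049, −19683], [39366, 19683]] · [[1, 1], [2, 3]] = [[−98415, −118098], [78732, 98415]].

[[−98415, −118098], [78732, 98415]]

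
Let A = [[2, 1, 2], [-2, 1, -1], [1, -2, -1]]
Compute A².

[[4, -1, 1], [-7, 1, -4], [5, 1, 5]]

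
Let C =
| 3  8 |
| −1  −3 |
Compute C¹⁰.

[[1, 0], [0, 1]]

C² = I (check: tr C = 0 and det C = −1), so C¹⁰ = I since 10 is even.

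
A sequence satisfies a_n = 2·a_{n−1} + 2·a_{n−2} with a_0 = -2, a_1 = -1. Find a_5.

With companion matrix M = [[2, 2], [1, 0]], [a_n, a_{n−1}]ᵀ = M·[a_{n−1}, a_{n−2}]ᵀ, so [a_5, a_4]ᵀ = M⁴·[a_1, a_0]ᵀ.
M⁴ = [[44, 32], [16, 12]], giving [a_5, a_4]ᵀ = [[-108], [-40]].

-108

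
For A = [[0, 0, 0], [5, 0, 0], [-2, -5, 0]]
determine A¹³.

[[0, 0, 0], [0, 0, 0], [0, 0, 0]]

A is strictly triangular, hence nilpotent: A³ = 0, so A¹³ = 0.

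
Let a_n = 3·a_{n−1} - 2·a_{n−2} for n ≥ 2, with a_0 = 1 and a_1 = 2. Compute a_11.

2048

With companion matrix B = [[3, -2], [1, 0]], [a_n, a_{n−1}]ᵀ = B·[a_{n−1}, a_{n−2}]ᵀ, so [a_11, a_10]ᵀ = B¹⁰·[a_1, a_0]ᵀ.
B¹⁰ = [[2047, -2046], [1023, -1022]], giving [a_11, a_10]ᵀ = [[2048], [1024]].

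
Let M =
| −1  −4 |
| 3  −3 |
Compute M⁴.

[[−71, −224], [168, −183]]

M² = [[−11, 16], [−12, −3]]
M³ = [[59, −4], [3, 57]]
M⁴ = [[−71, −224], [168, −183]]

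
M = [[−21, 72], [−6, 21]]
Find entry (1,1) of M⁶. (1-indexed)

tr M = 0 and det M = −9, so the characteristic polynomial is λ² − (0)λ + (−9) with roots −3 and 3.
Eigenvectors give P = [[4, 3], [1, 1]] with P⁻¹ = [[1, −3], [−1, 4]], and M = P·diag(−3, 3)·P⁻¹.
Then M⁶ = P·diag(729, 729)·P⁻¹ = [[2916, 2187], [729, 729]] · [[1, −3], [−1, 4]] = [[729, 0], [0, 729]].

729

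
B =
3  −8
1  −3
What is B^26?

[[1, 0], [0, 1]]

B² = I (check: tr B = 0 and det B = −1), so B^26 = I since 26 is even.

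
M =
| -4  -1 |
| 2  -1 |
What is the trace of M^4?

97

tr M = -5 and det M = 6, so the characteristic polynomial is λ² − (-5)λ + (6) with roots -2 and -3.
Eigenvectors give P = [[-1, -1], [2, 1]] with P⁻¹ = [[1, 1], [-2, -1]], and M = P·diag(-2, -3)·P⁻¹.
Then M^4 = P·diag(16, 81)·P⁻¹ = [[-16, -81], [32, 81]] · [[1, 1], [-2, -1]] = [[146, 65], [-130, -49]].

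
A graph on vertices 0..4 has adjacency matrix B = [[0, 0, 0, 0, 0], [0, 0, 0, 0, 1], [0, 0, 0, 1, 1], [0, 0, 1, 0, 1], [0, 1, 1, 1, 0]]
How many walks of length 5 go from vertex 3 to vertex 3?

12

The number of length-5 walks from vertex 3 to vertex 3 is entry (3,3) of B⁵, where B is the adjacency matrix.
B² = [[0, 0, 0, 0, 0], [0, 1, 1, 1, 0], [0, 1, 2, 1, 1], [0, 1, 1, 2, 1], [0, 0, 1, 1, 3]]
B³ = [[0, 0, 0, 0, 0], [0, 0, 1, 1, 3], [0, 1, 2, 3, 4], [0, 1, 3, 2, 4], [0, 3, 4, 4, 2]]
B⁴ = [[0, 0, 0, 0, 0], [0, 3, 4, 4, 2], [0, 4, 7, 6, 6], [0, 4, 6, 7, 6], [0, 2, 6, 6, 11]]
B⁵ = [[0, 0, 0, 0, 0], [0, 2, 6, 6, 11], [0, 6, 12, 13, 17], [0, 6, 13, 12, 17], [0, 11, 17, 17, 14]]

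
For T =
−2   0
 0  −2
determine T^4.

[[16, 0], [0, 16]]

T^2 = [[4, 0], [0, 4]]
T^3 = [[−8, 0], [0, −8]]
T^4 = [[16, 0], [0, 16]]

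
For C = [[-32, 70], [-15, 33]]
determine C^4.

tr C = 1 and det C = -6, so the characteristic polynomial is λ² − (1)λ + (-6) with roots 3 and -2.
Eigenvectors give P = [[2, -7], [1, -3]] with P⁻¹ = [[-3, 7], [-1, 2]], and C = P·diag(3, -2)·P⁻¹.
Then C^4 = P·diag(81, 16)·P⁻¹ = [[162, -112], [81, -48]] · [[-3, 7], [-1, 2]] = [[-374, 910], [-195, 471]].

[[-374, 910], [-195, 471]]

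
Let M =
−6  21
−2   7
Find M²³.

M² = M (a projection; rank 1, trace 1), so M²³ = M.

[[−6, 21], [−2, 7]]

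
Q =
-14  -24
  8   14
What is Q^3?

[[-56, -96], [32, 56]]

tr Q = 0 and det Q = -4, so the characteristic polynomial is λ² − (0)λ + (-4) with roots -2 and 2.
Eigenvectors give P = [[-2, -3], [1, 2]] with P⁻¹ = [[-2, -3], [1, 2]], and Q = P·diag(-2, 2)·P⁻¹.
Then Q^3 = P·diag(-8, 8)·P⁻¹ = [[16, -24], [-8, 16]] · [[-2, -3], [1, 2]] = [[-56, -96], [32, 56]].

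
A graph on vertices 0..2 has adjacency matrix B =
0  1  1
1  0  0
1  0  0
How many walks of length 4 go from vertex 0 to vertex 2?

0

The number of length-4 walks from vertex 0 to vertex 2 is entry (0,2) of B^4, where B is the adjacency matrix.
B^2 = [[2, 0, 0], [0, 1, 1], [0, 1, 1]]
B^3 = [[0, 2, 2], [2, 0, 0], [2, 0, 0]]
B^4 = [[4, 0, 0], [0, 2, 2], [0, 2, 2]]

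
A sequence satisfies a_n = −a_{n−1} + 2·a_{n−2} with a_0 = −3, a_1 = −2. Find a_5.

With companion matrix T = [[−1, 2], [1, 0]], [a_n, a_{n−1}]ᵀ = T·[a_{n−1}, a_{n−2}]ᵀ, so [a_5, a_4]ᵀ = T⁴·[a_1, a_0]ᵀ.
T⁴ = [[11, −10], [−5, 6]], giving [a_5, a_4]ᵀ = [[8], [−8]].

8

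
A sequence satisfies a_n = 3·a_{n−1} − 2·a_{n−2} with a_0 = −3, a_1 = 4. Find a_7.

886

With companion matrix Q = [[3, −2], [1, 0]], [a_n, a_{n−1}]ᵀ = Q·[a_{n−1}, a_{n−2}]ᵀ, so [a_7, a_6]ᵀ = Q⁶·[a_1, a_0]ᵀ.
Q⁶ = [[127, −126], [63, −62]], giving [a_7, a_6]ᵀ = [[886], [438]].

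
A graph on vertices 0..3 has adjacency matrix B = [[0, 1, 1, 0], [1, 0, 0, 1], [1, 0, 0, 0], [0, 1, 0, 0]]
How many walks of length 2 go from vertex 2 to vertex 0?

0

The number of length-2 walks from vertex 2 to vertex 0 is entry (2,0) of B^2, where B is the adjacency matrix.
B^2 = [[2, 0, 0, 1], [0, 2, 1, 0], [0, 1, 1, 0], [1, 0, 0, 1]]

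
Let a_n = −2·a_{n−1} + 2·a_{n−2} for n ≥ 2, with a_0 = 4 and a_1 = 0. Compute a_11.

−53504

With companion matrix M = [[−2, 2], [1, 0]], [a_n, a_{n−1}]ᵀ = M·[a_{n−1}, a_{n−2}]ᵀ, so [a_11, a_10]ᵀ = M^10·[a_1, a_0]ᵀ.
M^10 = [[18272, −13376], [−6688, 4896]], giving [a_11, a_10]ᵀ = [[−53504], [19584]].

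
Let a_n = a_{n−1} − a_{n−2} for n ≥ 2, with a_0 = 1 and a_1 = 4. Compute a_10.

−4

With companion matrix M = [[1, −1], [1, 0]], [a_n, a_{n−1}]ᵀ = M·[a_{n−1}, a_{n−2}]ᵀ, so [a_10, a_9]ᵀ = M^9·[a_1, a_0]ᵀ.
M^9 = [[−1, 0], [0, −1]], giving [a_10, a_9]ᵀ = [[−4], [−1]].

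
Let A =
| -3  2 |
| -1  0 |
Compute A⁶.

tr A = -3 and det A = 2, so the characteristic polynomial is λ² − (-3)λ + (2) with roots -1 and -2.
Eigenvectors give P = [[-1, 2], [-1, 1]] with P⁻¹ = [[1, -2], [1, -1]], and A = P·diag(-1, -2)·P⁻¹.
Then A⁶ = P·diag(1, 64)·P⁻¹ = [[-1, 128], [-1, 64]] · [[1, -2], [1, -1]] = [[127, -126], [63, -62]].

[[127, -126], [63, -62]]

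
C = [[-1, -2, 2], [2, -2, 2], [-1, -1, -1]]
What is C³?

[[21, 10, 6], [6, 22, -18], [13, -7, 13]]

C² = [[-5, 4, -8], [-8, -2, -2], [0, 5, -3]]
C³ = [[21, 10, 6], [6, 22, -18], [13, -7, 13]]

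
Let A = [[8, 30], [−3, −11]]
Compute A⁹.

tr A = −3 and det A = 2, so the characteristic polynomial is λ² − (−3)λ + (2) with roots −2 and −1.
Eigenvectors give P = [[−3, 10], [1, −3]] with P⁻¹ = [[3, 10], [1, 3]], and A = P·diag(−2, −1)·P⁻¹.
Then A⁹ = P·diag(−512, −1)·P⁻¹ = [[1536, −10], [−512, 3]] · [[3, 10], [1, 3]] = [[4598, 15330], [−1533, −5111]].

[[4598, 15330], [−1533, −5111]]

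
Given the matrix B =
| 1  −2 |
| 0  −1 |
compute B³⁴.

[[1, 0], [0, 1]]

B² = I (check: tr B = 0 and det B = −1), so B³⁴ = I since 34 is even.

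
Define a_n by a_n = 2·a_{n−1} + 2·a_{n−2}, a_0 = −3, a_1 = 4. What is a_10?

12064

With companion matrix A = [[2, 2], [1, 0]], [a_n, a_{n−1}]ᵀ = A·[a_{n−1}, a_{n−2}]ᵀ, so [a_10, a_9]ᵀ = A^9·[a_1, a_0]ᵀ.
A^9 = [[6688, 4896], [2448, 1792]], giving [a_10, a_9]ᵀ = [[12064], [4416]].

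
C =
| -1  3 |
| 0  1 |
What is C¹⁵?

C² = I (check: tr C = 0 and det C = -1), so C¹⁵ = C since 15 is odd.

[[-1, 3], [0, 1]]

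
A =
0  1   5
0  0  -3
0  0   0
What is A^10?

[[0, 0, 0], [0, 0, 0], [0, 0, 0]]

A is strictly triangular, hence nilpotent: A^3 = 0, so A^10 = 0.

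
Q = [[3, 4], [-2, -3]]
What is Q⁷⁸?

[[1, 0], [0, 1]]

Q² = I (check: tr Q = 0 and det Q = -1), so Q⁷⁸ = I since 78 is even.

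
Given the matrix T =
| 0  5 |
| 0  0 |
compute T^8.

[[0, 0], [0, 0]]

T is strictly triangular, hence nilpotent: T^2 = 0, so T^8 = 0.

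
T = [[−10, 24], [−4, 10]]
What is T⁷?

tr T = 0 and det T = −4, so the characteristic polynomial is λ² − (0)λ + (−4) with roots 2 and −2.
Eigenvectors give P = [[2, −3], [1, −1]] with P⁻¹ = [[−1, 3], [−1, 2]], and T = P·diag(2, −2)·P⁻¹.
Then T⁷ = P·diag(128, −128)·P⁻¹ = [[256, 384], [128, 128]] · [[−1, 3], [−1, 2]] = [[−640, 1536], [−256, 640]].

[[−640, 1536], [−256, 640]]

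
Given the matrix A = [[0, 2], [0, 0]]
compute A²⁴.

A is strictly triangular, hence nilpotent: A² = 0, so A²⁴ = 0.

[[0, 0], [0, 0]]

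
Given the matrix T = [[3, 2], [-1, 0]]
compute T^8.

[[511, 510], [-255, -254]]

tr T = 3 and det T = 2, so the characteristic polynomial is λ² − (3)λ + (2) with roots 1 and 2.
Eigenvectors give P = [[1, 2], [-1, -1]] with P⁻¹ = [[-1, -2], [1, 1]], and T = P·diag(1, 2)·P⁻¹.
Then T^8 = P·diag(1, 256)·P⁻¹ = [[1, 512], [-1, -256]] · [[-1, -2], [1, 1]] = [[511, 510], [-255, -254]].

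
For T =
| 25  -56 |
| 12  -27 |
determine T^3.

[[169, -392], [84, -195]]

tr T = -2 and det T = -3, so the characteristic polynomial is λ² − (-2)λ + (-3) with roots 1 and -3.
Eigenvectors give P = [[7, -2], [3, -1]] with P⁻¹ = [[1, -2], [3, -7]], and T = P·diag(1, -3)·P⁻¹.
Then T^3 = P·diag(1, -27)·P⁻¹ = [[7, 54], [3, 27]] · [[1, -2], [3, -7]] = [[169, -392], [84, -195]].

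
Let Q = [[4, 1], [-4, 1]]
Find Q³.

[[28, 17], [-68, -23]]

Q² = [[12, 5], [-20, -3]]
Q³ = [[28, 17], [-68, -23]]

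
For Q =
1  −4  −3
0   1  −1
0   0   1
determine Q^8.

[[1, −32, 88], [0, 1, −8], [0, 0, 1]]

Q = I + N where N = [[0, −4, −3], [0, 0, −1], [0, 0, 0]] is strictly upper-triangular, so N^3 = 0.
(I + N)^8 = I + 8·N + 28·N^2 = [[1, −32, 88], [0, 1, −8], [0, 0, 1]].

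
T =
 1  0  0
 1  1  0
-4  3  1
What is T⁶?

[[1, 0, 0], [6, 1, 0], [21, 18, 1]]

T = I + N where N = [[0, 0, 0], [1, 0, 0], [-4, 3, 0]] is strictly lower-triangular, so N³ = 0.
(I + N)⁶ = I + 6·N + 15·N² = [[1, 0, 0], [6, 1, 0], [21, 18, 1]].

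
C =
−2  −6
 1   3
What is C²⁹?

C² = C (a projection; rank 1, trace 1), so C²⁹ = C.

[[−2, −6], [1, 3]]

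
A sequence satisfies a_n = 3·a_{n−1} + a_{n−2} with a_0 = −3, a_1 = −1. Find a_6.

−687

With companion matrix B = [[3, 1], [1, 0]], [a_n, a_{n−1}]ᵀ = B·[a_{n−1}, a_{n−2}]ᵀ, so [a_6, a_5]ᵀ = B⁵·[a_1, a_0]ᵀ.
B⁵ = [[360, 109], [109, 33]], giving [a_6, a_5]ᵀ = [[−687], [−208]].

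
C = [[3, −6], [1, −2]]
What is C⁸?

[[3, −6], [1, −2]]

C² = C (a projection; rank 1, trace 1), so C⁸ = C.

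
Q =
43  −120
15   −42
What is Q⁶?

tr Q = 1 and det Q = −6, so the characteristic polynomial is λ² − (1)λ + (−6) with roots 3 and −2.
Eigenvectors give P = [[3, −8], [1, −3]] with P⁻¹ = [[3, −8], [1, −3]], and Q = P·diag(3, −2)·P⁻¹.
Then Q⁶ = P·diag(729, 64)·P⁻¹ = [[2187, −512], [729, −192]] · [[3, −8], [1, −3]] = [[6049, −15960], [1995, −5256]].

[[6049, −15960], [1995, −5256]]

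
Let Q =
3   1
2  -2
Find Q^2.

[[11, 1], [2, 6]]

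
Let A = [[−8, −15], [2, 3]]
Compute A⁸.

tr A = −5 and det A = 6, so the characteristic polynomial is λ² − (−5)λ + (6) with roots −2 and −3.
Eigenvectors give P = [[5, −3], [−2, 1]] with P⁻¹ = [[−1, −3], [−2, −5]], and A = P·diag(−2, −3)·P⁻¹.
Then A⁸ = P·diag(256, 6561)·P⁻¹ = [[1280, −19683], [−512, 6561]] · [[−1, −3], [−2, −5]] = [[38086, 94575], [−12610, −31269]].

[[38086, 94575], [−12610, −31269]]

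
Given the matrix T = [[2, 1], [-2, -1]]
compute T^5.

[[2, 1], [-2, -1]]

T² = T (a projection; rank 1, trace 1), so T^5 = T.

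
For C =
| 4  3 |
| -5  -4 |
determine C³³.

[[4, 3], [-5, -4]]

C² = I (check: tr C = 0 and det C = -1), so C³³ = C since 33 is odd.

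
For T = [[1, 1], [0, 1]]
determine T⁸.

T = I + N where N = [[0, 1], [0, 0]] is strictly upper-triangular, so N² = 0.
(I + N)⁸ = I + 8·N = [[1, 8], [0, 1]].

[[1, 8], [0, 1]]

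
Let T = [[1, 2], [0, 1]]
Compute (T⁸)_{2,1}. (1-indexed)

T = I + N where N = [[0, 2], [0, 0]] is strictly upper-triangular, so N² = 0.
(I + N)⁸ = I + 8·N = [[1, 16], [0, 1]].

0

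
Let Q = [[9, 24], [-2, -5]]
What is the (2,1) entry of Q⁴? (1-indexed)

-80

tr Q = 4 and det Q = 3, so the characteristic polynomial is λ² − (4)λ + (3) with roots 3 and 1.
Eigenvectors give P = [[4, -3], [-1, 1]] with P⁻¹ = [[1, 3], [1, 4]], and Q = P·diag(3, 1)·P⁻¹.
Then Q⁴ = P·diag(81, 1)·P⁻¹ = [[324, -3], [-81, 1]] · [[1, 3], [1, 4]] = [[321, 960], [-80, -239]].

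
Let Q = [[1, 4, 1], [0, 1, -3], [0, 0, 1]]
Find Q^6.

Q = I + N where N = [[0, 4, 1], [0, 0, -3], [0, 0, 0]] is strictly upper-triangular, so N^3 = 0.
(I + N)^6 = I + 6·N + 15·N^2 = [[1, 24, -174], [0, 1, -18], [0, 0, 1]].

[[1, 24, -174], [0, 1, -18], [0, 0, 1]]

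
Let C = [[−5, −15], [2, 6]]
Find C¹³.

C² = C (a projection; rank 1, trace 1), so C¹³ = C.

[[−5, −15], [2, 6]]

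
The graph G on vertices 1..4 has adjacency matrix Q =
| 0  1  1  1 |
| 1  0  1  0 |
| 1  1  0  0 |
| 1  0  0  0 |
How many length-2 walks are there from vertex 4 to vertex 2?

1

The number of length-2 walks from vertex 4 to vertex 2 is entry (4,2) of Q², where Q is the adjacency matrix.
Q² = [[3, 1, 1, 0], [1, 2, 1, 1], [1, 1, 2, 1], [0, 1, 1, 1]]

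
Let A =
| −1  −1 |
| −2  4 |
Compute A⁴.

A² = [[3, −3], [−6, 18]]
A³ = [[3, −15], [−30, 78]]
A⁴ = [[27, −63], [−126, 342]]

[[27, −63], [−126, 342]]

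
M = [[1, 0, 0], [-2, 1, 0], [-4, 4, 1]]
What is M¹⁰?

[[1, 0, 0], [-20, 1, 0], [-400, 40, 1]]

M = I + N where N = [[0, 0, 0], [-2, 0, 0], [-4, 4, 0]] is strictly lower-triangular, so N³ = 0.
(I + N)¹⁰ = I + 10·N + 45·N² = [[1, 0, 0], [-20, 1, 0], [-400, 40, 1]].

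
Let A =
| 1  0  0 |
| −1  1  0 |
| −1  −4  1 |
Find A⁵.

A = I + N where N = [[0, 0, 0], [−1, 0, 0], [−1, −4, 0]] is strictly lower-triangular, so N³ = 0.
(I + N)⁵ = I + 5·N + 10·N² = [[1, 0, 0], [−5, 1, 0], [35, −20, 1]].

[[1, 0, 0], [−5, 1, 0], [35, −20, 1]]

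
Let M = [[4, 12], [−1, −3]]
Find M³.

[[4, 12], [−1, −3]]

M² = M (a projection; rank 1, trace 1), so M³ = M.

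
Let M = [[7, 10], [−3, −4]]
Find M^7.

[[763, 1270], [−381, −634]]

tr M = 3 and det M = 2, so the characteristic polynomial is λ² − (3)λ + (2) with roots 1 and 2.
Eigenvectors give P = [[−5, −2], [3, 1]] with P⁻¹ = [[1, 2], [−3, −5]], and M = P·diag(1, 2)·P⁻¹.
Then M^7 = P·diag(1, 128)·P⁻¹ = [[−5, −256], [3, 128]] · [[1, 2], [−3, −5]] = [[763, 1270], [−381, −634]].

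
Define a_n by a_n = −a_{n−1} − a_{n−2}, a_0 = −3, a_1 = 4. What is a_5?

−1

With companion matrix B = [[−1, −1], [1, 0]], [a_n, a_{n−1}]ᵀ = B·[a_{n−1}, a_{n−2}]ᵀ, so [a_5, a_4]ᵀ = B^4·[a_1, a_0]ᵀ.
B^4 = [[−1, −1], [1, 0]], giving [a_5, a_4]ᵀ = [[−1], [4]].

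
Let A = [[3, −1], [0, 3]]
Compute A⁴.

A² = [[9, −6], [0, 9]]
A³ = [[27, −27], [0, 27]]
A⁴ = [[81, −108], [0, 81]]

[[81, −108], [0, 81]]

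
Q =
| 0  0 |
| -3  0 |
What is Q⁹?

[[0, 0], [0, 0]]

Q is strictly triangular, hence nilpotent: Q² = 0, so Q⁹ = 0.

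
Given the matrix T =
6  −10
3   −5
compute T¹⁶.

T² = T (a projection; rank 1, trace 1), so T¹⁶ = T.

[[6, −10], [3, −5]]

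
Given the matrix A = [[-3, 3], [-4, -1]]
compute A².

[[-3, -12], [16, -11]]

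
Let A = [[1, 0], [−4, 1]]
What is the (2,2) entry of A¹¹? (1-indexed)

A = I + N where N = [[0, 0], [−4, 0]] is strictly lower-triangular, so N² = 0.
(I + N)¹¹ = I + 11·N = [[1, 0], [−44, 1]].

1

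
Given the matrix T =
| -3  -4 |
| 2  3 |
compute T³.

T² = I (check: tr T = 0 and det T = -1), so T³ = T since 3 is odd.

[[-3, -4], [2, 3]]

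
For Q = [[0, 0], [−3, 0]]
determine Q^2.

[[0, 0], [0, 0]]

Q is strictly triangular, hence nilpotent: Q^2 = 0, so Q^2 = 0.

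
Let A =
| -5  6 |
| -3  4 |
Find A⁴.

tr A = -1 and det A = -2, so the characteristic polynomial is λ² − (-1)λ + (-2) with roots -2 and 1.
Eigenvectors give P = [[-2, -1], [-1, -1]] with P⁻¹ = [[-1, 1], [1, -2]], and A = P·diag(-2, 1)·P⁻¹.
Then A⁴ = P·diag(16, 1)·P⁻¹ = [[-32, -1], [-16, -1]] · [[-1, 1], [1, -2]] = [[31, -30], [15, -14]].

[[31, -30], [15, -14]]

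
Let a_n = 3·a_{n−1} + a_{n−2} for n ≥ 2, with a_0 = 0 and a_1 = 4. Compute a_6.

With companion matrix A = [[3, 1], [1, 0]], [a_n, a_{n−1}]ᵀ = A·[a_{n−1}, a_{n−2}]ᵀ, so [a_6, a_5]ᵀ = A^5·[a_1, a_0]ᵀ.
A^5 = [[360, 109], [109, 33]], giving [a_6, a_5]ᵀ = [[1440], [436]].

1440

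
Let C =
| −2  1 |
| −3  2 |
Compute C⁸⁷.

[[−2, 1], [−3, 2]]

C² = I (check: tr C = 0 and det C = −1), so C⁸⁷ = C since 87 is odd.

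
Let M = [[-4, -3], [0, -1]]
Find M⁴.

[[256, 255], [0, 1]]

M² = [[16, 15], [0, 1]]
M³ = [[-64, -63], [0, -1]]
M⁴ = [[256, 255], [0, 1]]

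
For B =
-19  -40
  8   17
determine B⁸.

[[32801, 65600], [-13120, -26239]]

tr B = -2 and det B = -3, so the characteristic polynomial is λ² − (-2)λ + (-3) with roots -3 and 1.
Eigenvectors give P = [[5, -2], [-2, 1]] with P⁻¹ = [[1, 2], [2, 5]], and B = P·diag(-3, 1)·P⁻¹.
Then B⁸ = P·diag(6561, 1)·P⁻¹ = [[32805, -2], [-13122, 1]] · [[1, 2], [2, 5]] = [[32801, 65600], [-13120, -26239]].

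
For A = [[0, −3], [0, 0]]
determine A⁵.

[[0, 0], [0, 0]]

A is strictly triangular, hence nilpotent: A² = 0, so A⁵ = 0.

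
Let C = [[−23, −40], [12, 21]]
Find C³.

tr C = −2 and det C = −3, so the characteristic polynomial is λ² − (−2)λ + (−3) with roots −3 and 1.
Eigenvectors give P = [[−2, −5], [1, 3]] with P⁻¹ = [[−3, −5], [1, 2]], and C = P·diag(−3, 1)·P⁻¹.
Then C³ = P·diag(−27, 1)·P⁻¹ = [[54, −5], [−27, 3]] · [[−3, −5], [1, 2]] = [[−167, −280], [84, 141]].

[[−167, −280], [84, 141]]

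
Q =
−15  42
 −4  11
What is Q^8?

tr Q = −4 and det Q = 3, so the characteristic polynomial is λ² − (−4)λ + (3) with roots −3 and −1.
Eigenvectors give P = [[7, 3], [2, 1]] with P⁻¹ = [[1, −3], [−2, 7]], and Q = P·diag(−3, −1)·P⁻¹.
Then Q^8 = P·diag(6561, 1)·P⁻¹ = [[45927, 3], [13122, 1]] · [[1, −3], [−2, 7]] = [[45921, −137760], [13120, −39359]].

[[45921, −137760], [13120, −39359]]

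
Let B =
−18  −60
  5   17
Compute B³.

tr B = −1 and det B = −6, so the characteristic polynomial is λ² − (−1)λ + (−6) with roots 2 and −3.
Eigenvectors give P = [[−3, 4], [1, −1]] with P⁻¹ = [[1, 4], [1, 3]], and B = P·diag(2, −3)·P⁻¹.
Then B³ = P·diag(8, −27)·P⁻¹ = [[−24, −108], [8, 27]] · [[1, 4], [1, 3]] = [[−132, −420], [35, 113]].

[[−132, −420], [35, 113]]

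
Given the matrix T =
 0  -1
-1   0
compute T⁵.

[[0, -1], [-1, 0]]

T² = I (check: tr T = 0 and det T = -1), so T⁵ = T since 5 is odd.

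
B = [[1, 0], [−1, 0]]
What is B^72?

[[1, 0], [−1, 0]]

B² = B (a projection; rank 1, trace 1), so B^72 = B.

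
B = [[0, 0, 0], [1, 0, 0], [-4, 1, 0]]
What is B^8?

[[0, 0, 0], [0, 0, 0], [0, 0, 0]]

B is strictly triangular, hence nilpotent: B^3 = 0, so B^8 = 0.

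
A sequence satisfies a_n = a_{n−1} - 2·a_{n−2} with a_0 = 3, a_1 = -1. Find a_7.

With companion matrix Q = [[1, -2], [1, 0]], [a_n, a_{n−1}]ᵀ = Q·[a_{n−1}, a_{n−2}]ᵀ, so [a_7, a_6]ᵀ = Q^6·[a_1, a_0]ᵀ.
Q^6 = [[7, -10], [5, 2]], giving [a_7, a_6]ᵀ = [[-37], [1]].

-37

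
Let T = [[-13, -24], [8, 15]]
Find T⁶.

[[-2183, -4368], [1456, 2913]]

tr T = 2 and det T = -3, so the characteristic polynomial is λ² − (2)λ + (-3) with roots -1 and 3.
Eigenvectors give P = [[-2, 3], [1, -2]] with P⁻¹ = [[-2, -3], [-1, -2]], and T = P·diag(-1, 3)·P⁻¹.
Then T⁶ = P·diag(1, 729)·P⁻¹ = [[-2, 2187], [1, -1458]] · [[-2, -3], [-1, -2]] = [[-2183, -4368], [1456, 2913]].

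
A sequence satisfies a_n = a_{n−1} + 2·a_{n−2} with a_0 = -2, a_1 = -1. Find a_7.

With companion matrix A = [[1, 2], [1, 0]], [a_n, a_{n−1}]ᵀ = A·[a_{n−1}, a_{n−2}]ᵀ, so [a_7, a_6]ᵀ = A^6·[a_1, a_0]ᵀ.
A^6 = [[43, 42], [21, 22]], giving [a_7, a_6]ᵀ = [[-127], [-65]].

-127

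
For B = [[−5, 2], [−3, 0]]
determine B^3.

[[−65, 38], [−57, 30]]

tr B = −5 and det B = 6, so the characteristic polynomial is λ² − (−5)λ + (6) with roots −2 and −3.
Eigenvectors give P = [[−2, 1], [−3, 1]] with P⁻¹ = [[1, −1], [3, −2]], and B = P·diag(−2, −3)·P⁻¹.
Then B^3 = P·diag(−8, −27)·P⁻¹ = [[16, −27], [24, −27]] · [[1, −1], [3, −2]] = [[−65, 38], [−57, 30]].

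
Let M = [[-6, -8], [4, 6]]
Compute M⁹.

tr M = 0 and det M = -4, so the characteristic polynomial is λ² − (0)λ + (-4) with roots 2 and -2.
Eigenvectors give P = [[-1, 2], [1, -1]] with P⁻¹ = [[1, 2], [1, 1]], and M = P·diag(2, -2)·P⁻¹.
Then M⁹ = P·diag(512, -512)·P⁻¹ = [[-512, -1024], [512, 512]] · [[1, 2], [1, 1]] = [[-1536, -2048], [1024, 1536]].

[[-1536, -2048], [1024, 1536]]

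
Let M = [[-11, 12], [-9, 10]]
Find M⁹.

tr M = -1 and det M = -2, so the characteristic polynomial is λ² − (-1)λ + (-2) with roots -2 and 1.
Eigenvectors give P = [[4, 1], [3, 1]] with P⁻¹ = [[1, -1], [-3, 4]], and M = P·diag(-2, 1)·P⁻¹.
Then M⁹ = P·diag(-512, 1)·P⁻¹ = [[-2048, 1], [-1536, 1]] · [[1, -1], [-3, 4]] = [[-2051, 2052], [-1539, 1540]].

[[-2051, 2052], [-1539, 1540]]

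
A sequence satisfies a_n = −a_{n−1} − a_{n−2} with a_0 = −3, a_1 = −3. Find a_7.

With companion matrix B = [[−1, −1], [1, 0]], [a_n, a_{n−1}]ᵀ = B·[a_{n−1}, a_{n−2}]ᵀ, so [a_7, a_6]ᵀ = B⁶·[a_1, a_0]ᵀ.
B⁶ = [[1, 0], [0, 1]], giving [a_7, a_6]ᵀ = [[−3], [−3]].

−3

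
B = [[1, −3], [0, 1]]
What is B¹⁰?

[[1, −30], [0, 1]]

B = I + N where N = [[0, −3], [0, 0]] is strictly upper-triangular, so N² = 0.
(I + N)¹⁰ = I + 10·N = [[1, −30], [0, 1]].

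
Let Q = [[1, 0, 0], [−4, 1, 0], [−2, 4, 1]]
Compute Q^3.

[[1, 0, 0], [−12, 1, 0], [−54, 12, 1]]

Q = I + N where N = [[0, 0, 0], [−4, 0, 0], [−2, 4, 0]] is strictly lower-triangular, so N^3 = 0.
(I + N)^3 = I + 3·N + 3·N^2 = [[1, 0, 0], [−12, 1, 0], [−54, 12, 1]].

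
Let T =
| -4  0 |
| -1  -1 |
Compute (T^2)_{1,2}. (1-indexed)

0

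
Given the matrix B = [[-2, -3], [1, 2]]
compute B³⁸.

[[1, 0], [0, 1]]

B² = I (check: tr B = 0 and det B = -1), so B³⁸ = I since 38 is even.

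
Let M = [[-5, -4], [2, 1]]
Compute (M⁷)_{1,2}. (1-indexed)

tr M = -4 and det M = 3, so the characteristic polynomial is λ² − (-4)λ + (3) with roots -1 and -3.
Eigenvectors give P = [[1, 2], [-1, -1]] with P⁻¹ = [[-1, -2], [1, 1]], and M = P·diag(-1, -3)·P⁻¹.
Then M⁷ = P·diag(-1, -2187)·P⁻¹ = [[-1, -4374], [1, 2187]] · [[-1, -2], [1, 1]] = [[-4373, -4372], [2186, 2185]].

-4372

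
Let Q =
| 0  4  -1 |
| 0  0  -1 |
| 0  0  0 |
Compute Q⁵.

Q is strictly triangular, hence nilpotent: Q³ = 0, so Q⁵ = 0.

[[0, 0, 0], [0, 0, 0], [0, 0, 0]]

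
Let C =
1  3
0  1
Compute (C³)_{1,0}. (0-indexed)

C = I + N where N = [[0, 3], [0, 0]] is strictly upper-triangular, so N² = 0.
(I + N)³ = I + 3·N = [[1, 9], [0, 1]].

0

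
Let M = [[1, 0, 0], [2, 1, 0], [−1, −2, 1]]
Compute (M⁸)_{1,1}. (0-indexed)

M = I + N where N = [[0, 0, 0], [2, 0, 0], [−1, −2, 0]] is strictly lower-triangular, so N³ = 0.
(I + N)⁸ = I + 8·N + 28·N² = [[1, 0, 0], [16, 1, 0], [−120, −16, 1]].

1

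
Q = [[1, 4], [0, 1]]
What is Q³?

Q = I + N where N = [[0, 4], [0, 0]] is strictly upper-triangular, so N² = 0.
(I + N)³ = I + 3·N = [[1, 12], [0, 1]].

[[1, 12], [0, 1]]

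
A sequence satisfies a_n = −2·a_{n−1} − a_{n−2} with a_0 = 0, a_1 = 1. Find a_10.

−10

With companion matrix Q = [[−2, −1], [1, 0]], [a_n, a_{n−1}]ᵀ = Q·[a_{n−1}, a_{n−2}]ᵀ, so [a_10, a_9]ᵀ = Q^9·[a_1, a_0]ᵀ.
Q^9 = [[−10, −9], [9, 8]], giving [a_10, a_9]ᵀ = [[−10], [9]].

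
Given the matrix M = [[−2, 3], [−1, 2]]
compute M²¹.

M² = I (check: tr M = 0 and det M = −1), so M²¹ = M since 21 is odd.

[[−2, 3], [−1, 2]]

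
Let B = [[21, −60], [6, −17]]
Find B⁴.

tr B = 4 and det B = 3, so the characteristic polynomial is λ² − (4)λ + (3) with roots 1 and 3.
Eigenvectors give P = [[3, 10], [1, 3]] with P⁻¹ = [[−3, 10], [1, −3]], and B = P·diag(1, 3)·P⁻¹.
Then B⁴ = P·diag(1, 81)·P⁻¹ = [[3, 810], [1, 243]] · [[−3, 10], [1, −3]] = [[801, −2400], [240, −719]].

[[801, −2400], [240, −719]]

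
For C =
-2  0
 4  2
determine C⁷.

tr C = 0 and det C = -4, so the characteristic polynomial is λ² − (0)λ + (-4) with roots -2 and 2.
Eigenvectors give P = [[-1, 0], [1, 1]] with P⁻¹ = [[-1, 0], [1, 1]], and C = P·diag(-2, 2)·P⁻¹.
Then C⁷ = P·diag(-128, 128)·P⁻¹ = [[128, 0], [-128, 128]] · [[-1, 0], [1, 1]] = [[-128, 0], [256, 128]].

[[-128, 0], [256, 128]]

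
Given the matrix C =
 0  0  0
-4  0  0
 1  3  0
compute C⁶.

C is strictly triangular, hence nilpotent: C³ = 0, so C⁶ = 0.

[[0, 0, 0], [0, 0, 0], [0, 0, 0]]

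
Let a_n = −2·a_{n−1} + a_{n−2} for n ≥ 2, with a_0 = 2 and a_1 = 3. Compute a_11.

12467

With companion matrix M = [[−2, 1], [1, 0]], [a_n, a_{n−1}]ᵀ = M·[a_{n−1}, a_{n−2}]ᵀ, so [a_11, a_10]ᵀ = M¹⁰·[a_1, a_0]ᵀ.
M¹⁰ = [[5741, −2378], [−2378, 985]], giving [a_11, a_10]ᵀ = [[12467], [−5164]].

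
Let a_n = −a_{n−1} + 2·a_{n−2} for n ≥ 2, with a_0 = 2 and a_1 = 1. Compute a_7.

With companion matrix T = [[−1, 2], [1, 0]], [a_n, a_{n−1}]ᵀ = T·[a_{n−1}, a_{n−2}]ᵀ, so [a_7, a_6]ᵀ = T⁶·[a_1, a_0]ᵀ.
T⁶ = [[43, −42], [−21, 22]], giving [a_7, a_6]ᵀ = [[−41], [23]].

−41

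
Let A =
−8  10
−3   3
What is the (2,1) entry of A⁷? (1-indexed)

tr A = −5 and det A = 6, so the characteristic polynomial is λ² − (−5)λ + (6) with roots −2 and −3.
Eigenvectors give P = [[−5, 2], [−3, 1]] with P⁻¹ = [[1, −2], [3, −5]], and A = P·diag(−2, −3)·P⁻¹.
Then A⁷ = P·diag(−128, −2187)·P⁻¹ = [[640, −4374], [384, −2187]] · [[1, −2], [3, −5]] = [[−12482, 20590], [−6177, 10167]].

−6177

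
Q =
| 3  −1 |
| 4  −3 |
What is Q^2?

[[5, 0], [0, 5]]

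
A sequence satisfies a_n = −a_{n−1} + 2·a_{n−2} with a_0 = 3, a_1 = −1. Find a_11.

−2729

With companion matrix A = [[−1, 2], [1, 0]], [a_n, a_{n−1}]ᵀ = A·[a_{n−1}, a_{n−2}]ᵀ, so [a_11, a_10]ᵀ = A¹⁰·[a_1, a_0]ᵀ.
A¹⁰ = [[683, −682], [−341, 342]], giving [a_11, a_10]ᵀ = [[−2729], [1367]].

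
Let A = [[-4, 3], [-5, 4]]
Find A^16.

A² = I (check: tr A = 0 and det A = -1), so A^16 = I since 16 is even.

[[1, 0], [0, 1]]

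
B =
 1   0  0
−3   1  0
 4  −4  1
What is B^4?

B = I + N where N = [[0, 0, 0], [−3, 0, 0], [4, −4, 0]] is strictly lower-triangular, so N^3 = 0.
(I + N)^4 = I + 4·N + 6·N^2 = [[1, 0, 0], [−12, 1, 0], [88, −16, 1]].

[[1, 0, 0], [−12, 1, 0], [88, −16, 1]]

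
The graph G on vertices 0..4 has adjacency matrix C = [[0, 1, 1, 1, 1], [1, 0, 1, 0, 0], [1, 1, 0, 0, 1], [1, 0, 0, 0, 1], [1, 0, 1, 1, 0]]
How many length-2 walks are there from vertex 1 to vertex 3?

1

The number of length-2 walks from vertex 1 to vertex 3 is entry (1,3) of C², where C is the adjacency matrix.
C² = [[4, 1, 2, 1, 2], [1, 2, 1, 1, 2], [2, 1, 3, 2, 1], [1, 1, 2, 2, 1], [2, 2, 1, 1, 3]]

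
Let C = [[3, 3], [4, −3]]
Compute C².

[[21, 0], [0, 21]]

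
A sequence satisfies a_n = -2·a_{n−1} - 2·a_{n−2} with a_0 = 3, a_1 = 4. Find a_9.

With companion matrix T = [[-2, -2], [1, 0]], [a_n, a_{n−1}]ᵀ = T·[a_{n−1}, a_{n−2}]ᵀ, so [a_9, a_8]ᵀ = T⁸·[a_1, a_0]ᵀ.
T⁸ = [[16, 0], [0, 16]], giving [a_9, a_8]ᵀ = [[64], [48]].

64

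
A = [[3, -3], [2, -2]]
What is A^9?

[[3, -3], [2, -2]]

A² = A (a projection; rank 1, trace 1), so A^9 = A.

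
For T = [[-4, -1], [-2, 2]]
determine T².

[[18, 2], [4, 6]]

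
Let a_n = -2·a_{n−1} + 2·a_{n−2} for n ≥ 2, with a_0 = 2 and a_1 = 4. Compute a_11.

46336

With companion matrix A = [[-2, 2], [1, 0]], [a_n, a_{n−1}]ᵀ = A·[a_{n−1}, a_{n−2}]ᵀ, so [a_11, a_10]ᵀ = A¹⁰·[a_1, a_0]ᵀ.
A¹⁰ = [[18272, -13376], [-6688, 4896]], giving [a_11, a_10]ᵀ = [[46336], [-16960]].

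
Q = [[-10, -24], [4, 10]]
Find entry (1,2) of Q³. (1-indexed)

tr Q = 0 and det Q = -4, so the characteristic polynomial is λ² − (0)λ + (-4) with roots -2 and 2.
Eigenvectors give P = [[-3, -2], [1, 1]] with P⁻¹ = [[-1, -2], [1, 3]], and Q = P·diag(-2, 2)·P⁻¹.
Then Q³ = P·diag(-8, 8)·P⁻¹ = [[24, -16], [-8, 8]] · [[-1, -2], [1, 3]] = [[-40, -96], [16, 40]].

-96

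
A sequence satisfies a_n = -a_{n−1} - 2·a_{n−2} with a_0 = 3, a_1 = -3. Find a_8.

With companion matrix C = [[-1, -2], [1, 0]], [a_n, a_{n−1}]ᵀ = C·[a_{n−1}, a_{n−2}]ᵀ, so [a_8, a_7]ᵀ = C⁷·[a_1, a_0]ᵀ.
C⁷ = [[3, -14], [7, 10]], giving [a_8, a_7]ᵀ = [[-51], [9]].

-51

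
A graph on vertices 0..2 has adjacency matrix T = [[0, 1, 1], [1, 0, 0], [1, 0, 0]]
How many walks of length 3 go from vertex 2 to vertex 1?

0

The number of length-3 walks from vertex 2 to vertex 1 is entry (2,1) of T³, where T is the adjacency matrix.
T² = [[2, 0, 0], [0, 1, 1], [0, 1, 1]]
T³ = [[0, 2, 2], [2, 0, 0], [2, 0, 0]]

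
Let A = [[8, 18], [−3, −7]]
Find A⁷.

[[386, 774], [−129, −259]]

tr A = 1 and det A = −2, so the characteristic polynomial is λ² − (1)λ + (−2) with roots 2 and −1.
Eigenvectors give P = [[3, −2], [−1, 1]] with P⁻¹ = [[1, 2], [1, 3]], and A = P·diag(2, −1)·P⁻¹.
Then A⁷ = P·diag(128, −1)·P⁻¹ = [[384, 2], [−128, −1]] · [[1, 2], [1, 3]] = [[386, 774], [−129, −259]].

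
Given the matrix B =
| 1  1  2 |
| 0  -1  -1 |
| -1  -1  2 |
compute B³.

[[-6, -4, 10], [2, 0, -2], [-6, -4, 2]]

B² = [[-1, -2, 5], [1, 2, -1], [-3, -2, 3]]
B³ = [[-6, -4, 10], [2, 0, -2], [-6, -4, 2]]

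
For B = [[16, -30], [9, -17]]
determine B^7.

tr B = -1 and det B = -2, so the characteristic polynomial is λ² − (-1)λ + (-2) with roots 1 and -2.
Eigenvectors give P = [[2, 5], [1, 3]] with P⁻¹ = [[3, -5], [-1, 2]], and B = P·diag(1, -2)·P⁻¹.
Then B^7 = P·diag(1, -128)·P⁻¹ = [[2, -640], [1, -384]] · [[3, -5], [-1, 2]] = [[646, -1290], [387, -773]].

[[646, -1290], [387, -773]]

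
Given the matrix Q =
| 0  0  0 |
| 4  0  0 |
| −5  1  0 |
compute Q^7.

Q is strictly triangular, hence nilpotent: Q^3 = 0, so Q^7 = 0.

[[0, 0, 0], [0, 0, 0], [0, 0, 0]]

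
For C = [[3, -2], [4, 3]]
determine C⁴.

C² = [[1, -12], [24, 1]]
C³ = [[-45, -38], [76, -45]]
C⁴ = [[-287, -24], [48, -287]]

[[-287, -24], [48, -287]]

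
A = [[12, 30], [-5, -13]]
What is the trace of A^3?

tr A = -1 and det A = -6, so the characteristic polynomial is λ² − (-1)λ + (-6) with roots -3 and 2.
Eigenvectors give P = [[-2, -3], [1, 1]] with P⁻¹ = [[1, 3], [-1, -2]], and A = P·diag(-3, 2)·P⁻¹.
Then A^3 = P·diag(-27, 8)·P⁻¹ = [[54, -24], [-27, 8]] · [[1, 3], [-1, -2]] = [[78, 210], [-35, -97]].

-19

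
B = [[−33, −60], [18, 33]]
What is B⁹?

tr B = 0 and det B = −9, so the characteristic polynomial is λ² − (0)λ + (−9) with roots 3 and −3.
Eigenvectors give P = [[−5, −2], [3, 1]] with P⁻¹ = [[1, 2], [−3, −5]], and B = P·diag(3, −3)·P⁻¹.
Then B⁹ = P·diag(19683, −19683)·P⁻¹ = [[−98415, 39366], [59049, −19683]] · [[1, 2], [−3, −5]] = [[−216513, −393660], [118098, 216513]].

[[−216513, −393660], [118098, 216513]]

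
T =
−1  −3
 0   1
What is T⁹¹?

T² = I (check: tr T = 0 and det T = −1), so T⁹¹ = T since 91 is odd.

[[−1, −3], [0, 1]]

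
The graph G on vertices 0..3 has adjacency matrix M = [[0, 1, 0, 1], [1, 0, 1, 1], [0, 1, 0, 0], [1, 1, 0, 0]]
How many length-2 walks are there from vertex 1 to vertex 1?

3

The number of length-2 walks from vertex 1 to vertex 1 is entry (1,1) of M^2, where M is the adjacency matrix.
M^2 = [[2, 1, 1, 1], [1, 3, 0, 1], [1, 0, 1, 1], [1, 1, 1, 2]]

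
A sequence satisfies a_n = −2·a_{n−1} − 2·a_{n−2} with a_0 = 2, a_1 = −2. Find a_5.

8

With companion matrix A = [[−2, −2], [1, 0]], [a_n, a_{n−1}]ᵀ = A·[a_{n−1}, a_{n−2}]ᵀ, so [a_5, a_4]ᵀ = A^4·[a_1, a_0]ᵀ.
A^4 = [[−4, 0], [0, −4]], giving [a_5, a_4]ᵀ = [[8], [−8]].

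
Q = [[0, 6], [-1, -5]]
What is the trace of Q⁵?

-275

tr Q = -5 and det Q = 6, so the characteristic polynomial is λ² − (-5)λ + (6) with roots -3 and -2.
Eigenvectors give P = [[-2, -3], [1, 1]] with P⁻¹ = [[1, 3], [-1, -2]], and Q = P·diag(-3, -2)·P⁻¹.
Then Q⁵ = P·diag(-243, -32)·P⁻¹ = [[486, 96], [-243, -32]] · [[1, 3], [-1, -2]] = [[390, 1266], [-211, -665]].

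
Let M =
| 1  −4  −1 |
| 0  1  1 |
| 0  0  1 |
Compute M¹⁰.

M = I + N where N = [[0, −4, −1], [0, 0, 1], [0, 0, 0]] is strictly upper-triangular, so N³ = 0.
(I + N)¹⁰ = I + 10·N + 45·N² = [[1, −40, −190], [0, 1, 10], [0, 0, 1]].

[[1, −40, −190], [0, 1, 10], [0, 0, 1]]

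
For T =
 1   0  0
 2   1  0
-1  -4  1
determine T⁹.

[[1, 0, 0], [18, 1, 0], [-297, -36, 1]]

T = I + N where N = [[0, 0, 0], [2, 0, 0], [-1, -4, 0]] is strictly lower-triangular, so N³ = 0.
(I + N)⁹ = I + 9·N + 36·N² = [[1, 0, 0], [18, 1, 0], [-297, -36, 1]].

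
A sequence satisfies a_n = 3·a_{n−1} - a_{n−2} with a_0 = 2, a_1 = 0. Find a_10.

-5168

With companion matrix C = [[3, -1], [1, 0]], [a_n, a_{n−1}]ᵀ = C·[a_{n−1}, a_{n−2}]ᵀ, so [a_10, a_9]ᵀ = C^9·[a_1, a_0]ᵀ.
C^9 = [[6765, -2584], [2584, -987]], giving [a_10, a_9]ᵀ = [[-5168], [-1974]].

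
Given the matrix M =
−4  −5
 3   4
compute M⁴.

[[1, 0], [0, 1]]

M² = I (check: tr M = 0 and det M = −1), so M⁴ = I since 4 is even.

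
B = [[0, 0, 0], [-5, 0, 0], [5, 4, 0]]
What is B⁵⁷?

[[0, 0, 0], [0, 0, 0], [0, 0, 0]]

B is strictly triangular, hence nilpotent: B³ = 0, so B⁵⁷ = 0.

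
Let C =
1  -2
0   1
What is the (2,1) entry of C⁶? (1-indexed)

C = I + N where N = [[0, -2], [0, 0]] is strictly upper-triangular, so N² = 0.
(I + N)⁶ = I + 6·N = [[1, -12], [0, 1]].

0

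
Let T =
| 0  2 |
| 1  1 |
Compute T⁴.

T² = [[2, 2], [1, 3]]
T³ = [[2, 6], [3, 5]]
T⁴ = [[6, 10], [5, 11]]

[[6, 10], [5, 11]]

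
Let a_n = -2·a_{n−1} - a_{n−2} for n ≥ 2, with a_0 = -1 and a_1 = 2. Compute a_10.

-11

With companion matrix C = [[-2, -1], [1, 0]], [a_n, a_{n−1}]ᵀ = C·[a_{n−1}, a_{n−2}]ᵀ, so [a_10, a_9]ᵀ = C⁹·[a_1, a_0]ᵀ.
C⁹ = [[-10, -9], [9, 8]], giving [a_10, a_9]ᵀ = [[-11], [10]].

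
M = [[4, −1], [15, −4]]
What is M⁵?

M² = I (check: tr M = 0 and det M = −1), so M⁵ = M since 5 is odd.

[[4, −1], [15, −4]]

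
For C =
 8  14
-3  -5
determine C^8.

[[1786, 3570], [-765, -1529]]

tr C = 3 and det C = 2, so the characteristic polynomial is λ² − (3)λ + (2) with roots 2 and 1.
Eigenvectors give P = [[7, -2], [-3, 1]] with P⁻¹ = [[1, 2], [3, 7]], and C = P·diag(2, 1)·P⁻¹.
Then C^8 = P·diag(256, 1)·P⁻¹ = [[1792, -2], [-768, 1]] · [[1, 2], [3, 7]] = [[1786, 3570], [-765, -1529]].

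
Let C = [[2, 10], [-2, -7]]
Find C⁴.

[[-244, -650], [130, 341]]

tr C = -5 and det C = 6, so the characteristic polynomial is λ² − (-5)λ + (6) with roots -2 and -3.
Eigenvectors give P = [[5, -2], [-2, 1]] with P⁻¹ = [[1, 2], [2, 5]], and C = P·diag(-2, -3)·P⁻¹.
Then C⁴ = P·diag(16, 81)·P⁻¹ = [[80, -162], [-32, 81]] · [[1, 2], [2, 5]] = [[-244, -650], [130, 341]].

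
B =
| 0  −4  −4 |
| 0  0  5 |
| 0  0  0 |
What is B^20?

[[0, 0, 0], [0, 0, 0], [0, 0, 0]]

B is strictly triangular, hence nilpotent: B^3 = 0, so B^20 = 0.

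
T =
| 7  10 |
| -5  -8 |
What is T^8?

tr T = -1 and det T = -6, so the characteristic polynomial is λ² − (-1)λ + (-6) with roots 2 and -3.
Eigenvectors give P = [[-2, 1], [1, -1]] with P⁻¹ = [[-1, -1], [-1, -2]], and T = P·diag(2, -3)·P⁻¹.
Then T^8 = P·diag(256, 6561)·P⁻¹ = [[-512, 6561], [256, -6561]] · [[-1, -1], [-1, -2]] = [[-6049, -12610], [6305, 12866]].

[[-6049, -12610], [6305, 12866]]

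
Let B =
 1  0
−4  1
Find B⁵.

B = I + N where N = [[0, 0], [−4, 0]] is strictly lower-triangular, so N² = 0.
(I + N)⁵ = I + 5·N = [[1, 0], [−20, 1]].

[[1, 0], [−20, 1]]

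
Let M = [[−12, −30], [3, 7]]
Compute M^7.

[[−20718, −61770], [6177, 18403]]

tr M = −5 and det M = 6, so the characteristic polynomial is λ² − (−5)λ + (6) with roots −3 and −2.
Eigenvectors give P = [[−10, −3], [3, 1]] with P⁻¹ = [[−1, −3], [3, 10]], and M = P·diag(−3, −2)·P⁻¹.
Then M^7 = P·diag(−2187, −128)·P⁻¹ = [[21870, 384], [−6561, −128]] · [[−1, −3], [3, 10]] = [[−20718, −61770], [6177, 18403]].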